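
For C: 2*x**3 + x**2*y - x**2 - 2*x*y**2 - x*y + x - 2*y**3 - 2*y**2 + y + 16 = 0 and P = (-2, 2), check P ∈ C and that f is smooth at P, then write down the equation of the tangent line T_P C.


Tangent line at P: 11*x - 9*y + 40 = 0.

Step 1: f(-2, 2) = 0, so P lies on C.
Step 2: partial derivatives
  f_x(x, y) = 6*x**2 + 2*x*y - 2*x - 2*y**2 - y + 1, f_y(x, y) = x**2 - 4*x*y - x - 6*y**2 - 4*y + 1.
  f_x(P) = 11, f_y(P) = -9 (gradient nonzero, so P is smooth).
Step 3: tangent line at P: 11·(x − -2) + -9·(y − 2) = 0.
Expanding: 11*x - 9*y + 40 = 0.


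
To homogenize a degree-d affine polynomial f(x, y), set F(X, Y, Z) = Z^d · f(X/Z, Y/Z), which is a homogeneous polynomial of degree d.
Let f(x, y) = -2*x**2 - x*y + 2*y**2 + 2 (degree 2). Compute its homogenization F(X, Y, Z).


F(X, Y, Z) = -2*X**2 - X*Y + 2*Y**2 + 2*Z**2

deg(f) = 2.
Substitute x = X/Z, y = Y/Z into f, then multiply by Z^2.
  monomial -2·x^2·y^0 ↦ -2·X^2·Y^0·Z^0.
  monomial -1·x^1·y^1 ↦ -1·X^1·Y^1·Z^0.
  monomial 2·x^0·y^2 ↦ 2·X^0·Y^2·Z^0.
  monomial 2·x^0·y^0 ↦ 2·X^0·Y^0·Z^2.
Collecting: F(X, Y, Z) = -2*X**2 - X*Y + 2*Y**2 + 2*Z**2.


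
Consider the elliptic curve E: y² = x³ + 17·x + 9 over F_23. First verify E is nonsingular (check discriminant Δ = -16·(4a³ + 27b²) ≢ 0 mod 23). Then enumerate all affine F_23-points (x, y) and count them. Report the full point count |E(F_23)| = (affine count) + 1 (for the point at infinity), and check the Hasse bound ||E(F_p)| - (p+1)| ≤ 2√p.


Affine points = {(0, 3), (0, 20), (1, 2), (1, 21), (3, 8), (3, 15), (4, 7), (4, 16), (5, 9), (5, 14), (8, 6), (8, 17), (10, 11), (10, 12), (11, 3), (11, 20), (12, 3), (12, 20), (13, 9), (13, 14), (14, 1), (14, 22), (17, 6), (17, 17), (18, 11), (18, 12), (20, 0), (21, 6), (21, 17)}; affine count = 29; |E(F_23)| = 30.

Discriminant check: Δ ∝ 4a³ + 27b² = 4·17³ + 27·9² = 4·4913 + 27·81 ≡ 12 (mod 23). Nonzero ⇒ E is nonsingular.
For each x ∈ F_23, compute rhs = x³ + 17·x + 9 mod 23, then count y ∈ F_23 with y² ≡ rhs.
  x = 0: rhs = 9, matching y values: 3, 20 (2 points).
  x = 1: rhs = 4, matching y values: 2, 21 (2 points).
  x = 2: rhs = 5, matching y values: none (0 points).
  x = 3: rhs = 18, matching y values: 8, 15 (2 points).
  x = 4: rhs = 3, matching y values: 7, 16 (2 points).
  x = 5: rhs = 12, matching y values: 9, 14 (2 points).
  x = 6: rhs = 5, matching y values: none (0 points).
  x = 7: rhs = 11, matching y values: none (0 points).
  x = 8: rhs = 13, matching y values: 6, 17 (2 points).
  x = 9: rhs = 17, matching y values: none (0 points).
  x = 10: rhs = 6, matching y values: 11, 12 (2 points).
  x = 11: rhs = 9, matching y values: 3, 20 (2 points).
  x = 12: rhs = 9, matching y values: 3, 20 (2 points).
  x = 13: rhs = 12, matching y values: 9, 14 (2 points).
  x = 14: rhs = 1, matching y values: 1, 22 (2 points).
  x = 15: rhs = 5, matching y values: none (0 points).
  x = 16: rhs = 7, matching y values: none (0 points).
  x = 17: rhs = 13, matching y values: 6, 17 (2 points).
  x = 18: rhs = 6, matching y values: 11, 12 (2 points).
  x = 19: rhs = 15, matching y values: none (0 points).
  x = 20: rhs = 0, matching y values: 0 (1 points).
  x = 21: rhs = 13, matching y values: 6, 17 (2 points).
  x = 22: rhs = 14, matching y values: none (0 points).
Total affine count: 29.
Full point count |E(F_23)| = 29 + 1 = 30.
Hasse bound: |30 − (23+1)| = |6| = 6 ≤ 2√23 ≈ 9.5917 ✓.


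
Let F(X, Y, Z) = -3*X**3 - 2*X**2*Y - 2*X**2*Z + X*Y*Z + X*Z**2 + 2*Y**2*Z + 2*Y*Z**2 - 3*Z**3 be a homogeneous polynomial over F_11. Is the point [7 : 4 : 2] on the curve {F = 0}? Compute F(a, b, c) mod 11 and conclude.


F(7,4,2) ≡ 2 (mod 11); P is NOT on the curve.

Evaluate F(7, 4, 2) term-by-term (mod 11).
  -3*X**3 ↦ -3·343·1·1 = -1029
  -2*X**2*Y ↦ -2·49·4·1 = -392
  -2*X**2*Z ↦ -2·49·1·2 = -196
  X*Y*Z ↦ 1·7·4·2 = 56
  X*Z**2 ↦ 1·7·1·4 = 28
  2*Y**2*Z ↦ 2·1·16·2 = 64
  2*Y*Z**2 ↦ 2·1·4·4 = 32
  -3*Z**3 ↦ -3·1·1·8 = -24
Sum: F(7, 4, 2) = (-1029) + (-392) + (-196) + (56) + (28) + (64) + (32) + (-24) = -1461.
Reducing mod 11: -1461 ≡ 2 (mod 11).
Since F(a, b, c) ≡ 2 ≠ 0 (mod 11), P does NOT lie on the curve.


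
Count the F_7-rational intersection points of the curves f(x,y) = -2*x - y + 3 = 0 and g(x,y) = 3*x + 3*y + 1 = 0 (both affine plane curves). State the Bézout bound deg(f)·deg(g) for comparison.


Common zeros: {(1, 1)}; count = 1; Bézout bound = 1.

deg(f) = 1, deg(g) = 1, so Bézout bound = 1.
Scan x ∈ F_7. For each x, list the y ∈ F_7 with f(x, y) ≡ 0 and those with g(x, y) ≡ 0 (mod 7); the common zeros in that column are the intersection.
  x = 0: f ≡ 0 at y ∈ {3}; g ≡ 0 at y ∈ {2}; common: ∅.
  x = 1: f ≡ 0 at y ∈ {1}; g ≡ 0 at y ∈ {1}; common: {1}.
  x = 2: f ≡ 0 at y ∈ {6}; g ≡ 0 at y ∈ {0}; common: ∅.
  x = 3: f ≡ 0 at y ∈ {4}; g ≡ 0 at y ∈ {6}; common: ∅.
  x = 4: f ≡ 0 at y ∈ {2}; g ≡ 0 at y ∈ {5}; common: ∅.
  x = 5: f ≡ 0 at y ∈ {0}; g ≡ 0 at y ∈ {4}; common: ∅.
  x = 6: f ≡ 0 at y ∈ {5}; g ≡ 0 at y ∈ {3}; common: ∅.
Collecting: common zeros = {(1, 1)}, so the count is 1.
Comparison with the Bézout bound: 1 ≤ 1 = deg(f)·deg(g), as expected for curves with no common component (the bound is attained).


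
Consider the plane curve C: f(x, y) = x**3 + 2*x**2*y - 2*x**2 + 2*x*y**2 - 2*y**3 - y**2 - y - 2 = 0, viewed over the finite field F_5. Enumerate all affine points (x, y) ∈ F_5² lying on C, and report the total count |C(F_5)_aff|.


Affine F_5-points: {(0, 4), (1, 3), (3, 2), (4, 0)}; count = 4.

For each of the 25 pairs (x, y) ∈ F_5², evaluate f(x, y) mod 5. Record the zeros.
  x = 0: [0↦3, 1↦4, 2↦1, 3↦2, 4↦0]  zeros at y ∈ {4}
  x = 1: [0↦2, 1↦2, 2↦2, 3↦0, 4↦4]  zeros at y ∈ {3}
  x = 2: [0↦3, 1↦1, 2↦3, 3↦2, 4↦1]  zeros at y ∈ ∅
  x = 3: [0↦2, 1↦2, 2↦0, 3↦4, 4↦2]  zeros at y ∈ {2}
  x = 4: [0↦0, 1↦1, 2↦4, 3↦2, 4↦3]  zeros at y ∈ {0}
Collecting zeros: affine points = {(0, 4), (1, 3), (3, 2), (4, 0)}.
Total count |C(F_5)_aff| = 4.


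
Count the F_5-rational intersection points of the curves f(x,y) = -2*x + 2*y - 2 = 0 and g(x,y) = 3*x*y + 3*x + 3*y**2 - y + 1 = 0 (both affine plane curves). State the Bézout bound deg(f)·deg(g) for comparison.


Common zeros: {(1, 2), (3, 4)}; count = 2; Bézout bound = 2.

deg(f) = 1, deg(g) = 2, so Bézout bound = 2.
Scan x ∈ F_5. For each x, list the y ∈ F_5 with f(x, y) ≡ 0 and those with g(x, y) ≡ 0 (mod 5); the common zeros in that column are the intersection.
  x = 0: f ≡ 0 at y ∈ {1}; g ≡ 0 at y ∈ {3, 4}; common: ∅.
  x = 1: f ≡ 0 at y ∈ {2}; g ≡ 0 at y ∈ {2, 4}; common: {2}.
  x = 2: f ≡ 0 at y ∈ {3}; g ≡ 0 at y ∈ {1, 4}; common: ∅.
  x = 3: f ≡ 0 at y ∈ {4}; g ≡ 0 at y ∈ {0, 4}; common: {4}.
  x = 4: f ≡ 0 at y ∈ {0}; g ≡ 0 at y ∈ {4}; common: ∅.
Collecting: common zeros = {(1, 2), (3, 4)}, so the count is 2.
Comparison with the Bézout bound: 2 ≤ 2 = deg(f)·deg(g), as expected for curves with no common component (the bound is attained).


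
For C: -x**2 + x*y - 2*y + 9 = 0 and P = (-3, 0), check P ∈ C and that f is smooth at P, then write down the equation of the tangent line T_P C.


Tangent line at P: 6*x - 5*y + 18 = 0.

Step 1: f(-3, 0) = 0, so P lies on C.
Step 2: partial derivatives
  f_x(x, y) = -2*x + y, f_y(x, y) = x - 2.
  f_x(P) = 6, f_y(P) = -5 (gradient nonzero, so P is smooth).
Step 3: tangent line at P: 6·(x − -3) + -5·(y − 0) = 0.
Expanding: 6*x - 5*y + 18 = 0.


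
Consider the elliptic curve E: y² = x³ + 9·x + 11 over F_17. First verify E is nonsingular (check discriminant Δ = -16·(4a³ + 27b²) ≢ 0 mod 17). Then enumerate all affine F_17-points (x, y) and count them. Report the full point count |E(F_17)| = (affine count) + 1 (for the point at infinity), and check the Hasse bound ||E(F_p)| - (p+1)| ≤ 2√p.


Affine points = {(1, 2), (1, 15), (4, 3), (4, 14), (6, 3), (6, 14), (7, 3), (7, 14), (8, 0), (10, 8), (10, 9), (11, 8), (11, 9), (13, 8), (13, 9), (14, 5), (14, 12), (15, 6), (15, 11), (16, 1), (16, 16)}; affine count = 21; |E(F_17)| = 22.

Discriminant check: Δ ∝ 4a³ + 27b² = 4·9³ + 27·11² = 4·729 + 27·121 ≡ 12 (mod 17). Nonzero ⇒ E is nonsingular.
For each x ∈ F_17, compute rhs = x³ + 9·x + 11 mod 17, then count y ∈ F_17 with y² ≡ rhs.
  x = 0: rhs = 11, matching y values: none (0 points).
  x = 1: rhs = 4, matching y values: 2, 15 (2 points).
  x = 2: rhs = 3, matching y values: none (0 points).
  x = 3: rhs = 14, matching y values: none (0 points).
  x = 4: rhs = 9, matching y values: 3, 14 (2 points).
  x = 5: rhs = 11, matching y values: none (0 points).
  x = 6: rhs = 9, matching y values: 3, 14 (2 points).
  x = 7: rhs = 9, matching y values: 3, 14 (2 points).
  x = 8: rhs = 0, matching y values: 0 (1 points).
  x = 9: rhs = 5, matching y values: none (0 points).
  x = 10: rhs = 13, matching y values: 8, 9 (2 points).
  x = 11: rhs = 13, matching y values: 8, 9 (2 points).
  x = 12: rhs = 11, matching y values: none (0 points).
  x = 13: rhs = 13, matching y values: 8, 9 (2 points).
  x = 14: rhs = 8, matching y values: 5, 12 (2 points).
  x = 15: rhs = 2, matching y values: 6, 11 (2 points).
  x = 16: rhs = 1, matching y values: 1, 16 (2 points).
Total affine count: 21.
Full point count |E(F_17)| = 21 + 1 = 22.
Hasse bound: |22 − (17+1)| = |4| = 4 ≤ 2√17 ≈ 8.2462 ✓.


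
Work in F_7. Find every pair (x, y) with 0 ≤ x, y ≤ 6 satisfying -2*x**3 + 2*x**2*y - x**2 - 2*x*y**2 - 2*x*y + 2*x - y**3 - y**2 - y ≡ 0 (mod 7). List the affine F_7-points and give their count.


Affine F_7-points: {(0, 0), (0, 2), (0, 4), (3, 4), (4, 3), (4, 4), (4, 5), (5, 1)}; count = 8.

For each of the 49 pairs (x, y) ∈ F_7², evaluate f(x, y) mod 7. Record the zeros.
  x = 0: [0↦0, 1↦4, 2↦0, 3↦3, 4↦0, 5↦6, 6↦1]  zeros at y ∈ {0, 2, 4}
  x = 1: [0↦6, 1↦1, 2↦5, 3↦5, 4↦2, 5↦4, 6↦5]  zeros at y ∈ ∅
  x = 2: [0↦5, 1↦2, 2↦4, 3↦5, 4↦6, 5↦1, 6↦5]  zeros at y ∈ ∅
  x = 3: [0↦6, 1↦2, 2↦6, 3↦5, 4↦0, 5↦6, 6↦3]  zeros at y ∈ {4}
  x = 4: [0↦4, 1↦3, 2↦6, 3↦0, 4↦0, 5↦0, 6↦1]  zeros at y ∈ {3, 4, 5}
  x = 5: [0↦1, 1↦0, 2↦6, 3↦6, 4↦1, 5↦6, 6↦1]  zeros at y ∈ {1}
  x = 6: [0↦6, 1↦2, 2↦1, 3↦4, 4↦5, 5↦5, 6↦5]  zeros at y ∈ ∅
Collecting zeros: affine points = {(0, 0), (0, 2), (0, 4), (3, 4), (4, 3), (4, 4), (4, 5), (5, 1)}.
Total count |C(F_7)_aff| = 8.


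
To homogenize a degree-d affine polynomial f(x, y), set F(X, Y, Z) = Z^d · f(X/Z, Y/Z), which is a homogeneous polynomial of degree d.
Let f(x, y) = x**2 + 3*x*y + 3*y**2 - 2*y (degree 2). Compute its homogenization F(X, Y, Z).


F(X, Y, Z) = X**2 + 3*X*Y + 3*Y**2 - 2*Y*Z

deg(f) = 2.
Substitute x = X/Z, y = Y/Z into f, then multiply by Z^2.
  monomial 1·x^2·y^0 ↦ 1·X^2·Y^0·Z^0.
  monomial 3·x^1·y^1 ↦ 3·X^1·Y^1·Z^0.
  monomial 3·x^0·y^2 ↦ 3·X^0·Y^2·Z^0.
  monomial -2·x^0·y^1 ↦ -2·X^0·Y^1·Z^1.
Collecting: F(X, Y, Z) = X**2 + 3*X*Y + 3*Y**2 - 2*Y*Z.


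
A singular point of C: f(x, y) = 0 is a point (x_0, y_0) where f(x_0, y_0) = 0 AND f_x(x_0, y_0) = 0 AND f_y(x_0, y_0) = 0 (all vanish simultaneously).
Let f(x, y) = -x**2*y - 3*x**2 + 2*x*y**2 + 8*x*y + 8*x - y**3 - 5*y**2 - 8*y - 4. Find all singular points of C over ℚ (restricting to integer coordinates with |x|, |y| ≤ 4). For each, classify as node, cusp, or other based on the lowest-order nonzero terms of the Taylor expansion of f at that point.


Singular points: {(0, -2)}; classification: node.

Compute partial derivatives:
  f_x = -2*x*y - 6*x + 2*y**2 + 8*y + 8.
  f_y = -x**2 + 4*x*y + 8*x - 3*y**2 - 10*y - 8.
Scan x_0 ∈ {−4, ..., 4}. For each x_0, f_y(x_0, y) is a polynomial in y; find its integer roots y ∈ {−4, ..., 4}, then test f_x and f at those candidates.
  x = -4: f_y(-4, y) = -3*y**2 - 26*y - 56; vanishes at y ∈ {-4}. (-4, -4): f_x = 0 but f = -4 ≠ 0.
  x = -3: f_y(-3, y) = -3*y**2 - 22*y - 41; no integer root y with |y| ≤ 4.
  x = -2: f_y(-2, y) = -3*y**2 - 18*y - 28; no integer root y with |y| ≤ 4.
  x = -1: f_y(-1, y) = -3*y**2 - 14*y - 17; no integer root y with |y| ≤ 4.
  x = 0: f_y(0, y) = -3*y**2 - 10*y - 8; vanishes at y ∈ {-2}. (0, -2): f_x = 0, f = 0 — SINGULAR.
  x = 1: f_y(1, y) = -3*y**2 - 6*y - 1; no integer root y with |y| ≤ 4.
  x = 2: f_y(2, y) = -3*y**2 - 2*y + 4; no integer root y with |y| ≤ 4.
  x = 3: f_y(3, y) = -3*y**2 + 2*y + 7; no integer root y with |y| ≤ 4.
  x = 4: f_y(4, y) = -3*y**2 + 6*y + 8; no integer root y with |y| ≤ 4.
Only singular point on the grid: (0, -2).
Classify: substitute x = 0 + u, y = -2 + v and expand: f = -u**2*v - u**2 + 2*u*v**2 - v**3 + v**2.
No constant or linear terms (consistent with a singular point). Quadratic part: -u**2 + v**2. Cubic part: -u**2*v + 2*u*v**2 - v**3.
The quadratic part v**2 - u**2 = (v − u)(v + u) splits into two distinct linear factors, so there are two distinct tangent lines y − -2 = ±(x − 0) — this is a node (ordinary double point).
Classification: node.


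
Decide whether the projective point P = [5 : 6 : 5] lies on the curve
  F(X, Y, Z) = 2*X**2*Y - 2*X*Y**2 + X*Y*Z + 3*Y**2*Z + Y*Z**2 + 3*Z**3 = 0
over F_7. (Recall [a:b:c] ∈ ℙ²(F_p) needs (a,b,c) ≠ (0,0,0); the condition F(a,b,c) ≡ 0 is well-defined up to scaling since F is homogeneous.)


F(5,6,5) ≡ 0 (mod 7); P is on the curve.

Evaluate F(5, 6, 5) term-by-term (mod 7).
  2*X**2*Y ↦ 2·25·6·1 = 300
  -2*X*Y**2 ↦ -2·5·36·1 = -360
  X*Y*Z ↦ 1·5·6·5 = 150
  3*Y**2*Z ↦ 3·1·36·5 = 540
  Y*Z**2 ↦ 1·1·6·25 = 150
  3*Z**3 ↦ 3·1·1·125 = 375
Sum: F(5, 6, 5) = (300) + (-360) + (150) + (540) + (150) + (375) = 1155.
Reducing mod 7: 1155 ≡ 0 (mod 7).
Since F(a, b, c) ≡ 0 (mod 7), P lies on the curve.


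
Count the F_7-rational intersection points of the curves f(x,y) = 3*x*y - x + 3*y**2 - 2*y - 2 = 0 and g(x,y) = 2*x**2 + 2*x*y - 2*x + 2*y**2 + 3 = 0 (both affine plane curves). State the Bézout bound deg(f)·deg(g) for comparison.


Common zeros: {(1, 5), (2, 5), (3, 2)}; count = 3; Bézout bound = 4.

deg(f) = 2, deg(g) = 2, so Bézout bound = 4.
Scan x ∈ F_7. For each x, list the y ∈ F_7 with f(x, y) ≡ 0 and those with g(x, y) ≡ 0 (mod 7); the common zeros in that column are the intersection.
  x = 0: f ≡ 0 at y ∈ {5}; g ≡ 0 at y ∈ {3, 4}; common: ∅.
  x = 1: f ≡ 0 at y ∈ {4, 5}; g ≡ 0 at y ∈ {1, 5}; common: {5}.
  x = 2: f ≡ 0 at y ∈ {3, 5}; g ≡ 0 at y ∈ {0, 5}; common: {5}.
  x = 3: f ≡ 0 at y ∈ {2, 5}; g ≡ 0 at y ∈ {2}; common: {2}.
  x = 4: f ≡ 0 at y ∈ {1, 5}; g ≡ 0 at y ∈ {4, 6}; common: ∅.
  x = 5: f ≡ 0 at y ∈ {0, 5}; g ≡ 0 at y ∈ {3, 6}; common: ∅.
  x = 6: f ≡ 0 at y ∈ {5, 6}; g ≡ 0 at y ∈ {0, 1}; common: ∅.
Collecting: common zeros = {(1, 5), (2, 5), (3, 2)}, so the count is 3.
Comparison with the Bézout bound: 3 ≤ 4 = deg(f)·deg(g), as expected for curves with no common component (the affine F_7-count falls short of the bound because intersections may lie at infinity, over extension fields, or carry multiplicity).


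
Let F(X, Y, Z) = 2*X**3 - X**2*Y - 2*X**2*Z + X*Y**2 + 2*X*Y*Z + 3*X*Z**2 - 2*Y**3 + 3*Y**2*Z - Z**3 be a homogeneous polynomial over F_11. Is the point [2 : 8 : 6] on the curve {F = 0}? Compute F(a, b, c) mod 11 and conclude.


F(2,8,6) ≡ 10 (mod 11); P is NOT on the curve.

Evaluate F(2, 8, 6) term-by-term (mod 11).
  2*X**3 ↦ 2·8·1·1 = 16
  -X**2*Y ↦ -1·4·8·1 = -32
  -2*X**2*Z ↦ -2·4·1·6 = -48
  X*Y**2 ↦ 1·2·64·1 = 128
  2*X*Y*Z ↦ 2·2·8·6 = 192
  3*X*Z**2 ↦ 3·2·1·36 = 216
  -2*Y**3 ↦ -2·1·512·1 = -1024
  3*Y**2*Z ↦ 3·1·64·6 = 1152
  -Z**3 ↦ -1·1·1·216 = -216
Sum: F(2, 8, 6) = (16) + (-32) + (-48) + (128) + (192) + (216) + (-1024) + (1152) + (-216) = 384.
Reducing mod 11: 384 ≡ 10 (mod 11).
Since F(a, b, c) ≡ 10 ≠ 0 (mod 11), P does NOT lie on the curve.


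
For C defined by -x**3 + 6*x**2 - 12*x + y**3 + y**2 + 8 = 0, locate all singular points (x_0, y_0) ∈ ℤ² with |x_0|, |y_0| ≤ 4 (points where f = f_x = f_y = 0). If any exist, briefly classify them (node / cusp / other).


Singular points: {(2, 0)}; classification: cusp.

Compute partial derivatives:
  f_x = -3*x**2 + 12*x - 12.
  f_y = 3*y**2 + 2*y.
Scan x_0 ∈ {−4, ..., 4}. For each x_0, f_y(x_0, y) is a polynomial in y; find its integer roots y ∈ {−4, ..., 4}, then test f_x and f at those candidates.
  x = -4: f_y(-4, y) = 3*y**2 + 2*y; vanishes at y ∈ {0}. (-4, 0): f_x = -108 ≠ 0.
  x = -3: f_y(-3, y) = 3*y**2 + 2*y; vanishes at y ∈ {0}. (-3, 0): f_x = -75 ≠ 0.
  x = -2: f_y(-2, y) = 3*y**2 + 2*y; vanishes at y ∈ {0}. (-2, 0): f_x = -48 ≠ 0.
  x = -1: f_y(-1, y) = 3*y**2 + 2*y; vanishes at y ∈ {0}. (-1, 0): f_x = -27 ≠ 0.
  x = 0: f_y(0, y) = 3*y**2 + 2*y; vanishes at y ∈ {0}. (0, 0): f_x = -12 ≠ 0.
  x = 1: f_y(1, y) = 3*y**2 + 2*y; vanishes at y ∈ {0}. (1, 0): f_x = -3 ≠ 0.
  x = 2: f_y(2, y) = 3*y**2 + 2*y; vanishes at y ∈ {0}. (2, 0): f_x = 0, f = 0 — SINGULAR.
  x = 3: f_y(3, y) = 3*y**2 + 2*y; vanishes at y ∈ {0}. (3, 0): f_x = -3 ≠ 0.
  x = 4: f_y(4, y) = 3*y**2 + 2*y; vanishes at y ∈ {0}. (4, 0): f_x = -12 ≠ 0.
Only singular point on the grid: (2, 0).
Classify: substitute x = 2 + u, y = 0 + v and expand: f = -u**3 + v**3 + v**2.
No constant or linear terms (consistent with a singular point). Quadratic part: v**2. Cubic part: -u**3 + v**3.
The quadratic part v**2 is a perfect square, so there is a single (double) tangent line v = 0, i.e. y = 0. Restricting the cubic part to that line (v = 0) leaves -u**3 ≠ 0, so f is not divisible by v and the branch is v² ≈ u**3 to lowest order — this is a cusp.
Classification: cusp.


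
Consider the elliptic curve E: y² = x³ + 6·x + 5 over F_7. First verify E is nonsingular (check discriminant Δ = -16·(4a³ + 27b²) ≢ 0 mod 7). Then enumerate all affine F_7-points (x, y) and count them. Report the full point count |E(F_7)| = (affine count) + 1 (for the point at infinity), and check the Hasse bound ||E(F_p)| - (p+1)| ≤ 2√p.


Affine points = {(2, 2), (2, 5), (3, 1), (3, 6), (4, 3), (4, 4)}; affine count = 6; |E(F_7)| = 7.

Discriminant check: Δ ∝ 4a³ + 27b² = 4·6³ + 27·5² = 4·216 + 27·25 ≡ 6 (mod 7). Nonzero ⇒ E is nonsingular.
For each x ∈ F_7, compute rhs = x³ + 6·x + 5 mod 7, then count y ∈ F_7 with y² ≡ rhs.
  x = 0: rhs = 5, matching y values: none (0 points).
  x = 1: rhs = 5, matching y values: none (0 points).
  x = 2: rhs = 4, matching y values: 2, 5 (2 points).
  x = 3: rhs = 1, matching y values: 1, 6 (2 points).
  x = 4: rhs = 2, matching y values: 3, 4 (2 points).
  x = 5: rhs = 6, matching y values: none (0 points).
  x = 6: rhs = 5, matching y values: none (0 points).
Total affine count: 6.
Full point count |E(F_7)| = 6 + 1 = 7.
Hasse bound: |7 − (7+1)| = |-1| = 1 ≤ 2√7 ≈ 5.2915 ✓.


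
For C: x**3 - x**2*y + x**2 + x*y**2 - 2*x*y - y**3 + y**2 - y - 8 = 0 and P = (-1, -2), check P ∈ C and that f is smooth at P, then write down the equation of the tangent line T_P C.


Tangent line at P: 5*x - 12*y - 19 = 0.

Step 1: f(-1, -2) = 0, so P lies on C.
Step 2: partial derivatives
  f_x(x, y) = 3*x**2 - 2*x*y + 2*x + y**2 - 2*y, f_y(x, y) = -x**2 + 2*x*y - 2*x - 3*y**2 + 2*y - 1.
  f_x(P) = 5, f_y(P) = -12 (gradient nonzero, so P is smooth).
Step 3: tangent line at P: 5·(x − -1) + -12·(y − -2) = 0.
Expanding: 5*x - 12*y - 19 = 0.


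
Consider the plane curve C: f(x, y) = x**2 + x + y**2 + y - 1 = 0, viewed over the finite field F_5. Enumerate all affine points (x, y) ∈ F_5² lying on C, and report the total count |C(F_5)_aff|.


Affine F_5-points: {(0, 2), (2, 0), (2, 4), (4, 2)}; count = 4.

For each of the 25 pairs (x, y) ∈ F_5², evaluate f(x, y) mod 5. Record the zeros.
  x = 0: [0↦4, 1↦1, 2↦0, 3↦1, 4↦4]  zeros at y ∈ {2}
  x = 1: [0↦1, 1↦3, 2↦2, 3↦3, 4↦1]  zeros at y ∈ ∅
  x = 2: [0↦0, 1↦2, 2↦1, 3↦2, 4↦0]  zeros at y ∈ {0, 4}
  x = 3: [0↦1, 1↦3, 2↦2, 3↦3, 4↦1]  zeros at y ∈ ∅
  x = 4: [0↦4, 1↦1, 2↦0, 3↦1, 4↦4]  zeros at y ∈ {2}
Collecting zeros: affine points = {(0, 2), (2, 0), (2, 4), (4, 2)}.
Total count |C(F_5)_aff| = 4.


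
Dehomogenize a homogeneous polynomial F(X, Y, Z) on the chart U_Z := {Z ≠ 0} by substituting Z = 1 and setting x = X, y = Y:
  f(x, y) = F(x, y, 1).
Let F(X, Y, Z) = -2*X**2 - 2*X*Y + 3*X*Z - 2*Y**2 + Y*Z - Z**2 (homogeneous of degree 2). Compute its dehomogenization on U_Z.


f(x, y) = -2*x**2 - 2*x*y + 3*x - 2*y**2 + y - 1

On U_Z we set Z = 1. Each monomial c·X^i·Y^j·Z^k in F becomes c·x^i·y^j·1^k = c·x^i·y^j.
Substituting Z = 1: F(X, Y, 1) = -2*x**2 - 2*x*y + 3*x - 2*y**2 + y - 1.
Note: deg(f) ≤ deg(F) = 2; strict inequality happens when F is divisible by Z (lost terms).


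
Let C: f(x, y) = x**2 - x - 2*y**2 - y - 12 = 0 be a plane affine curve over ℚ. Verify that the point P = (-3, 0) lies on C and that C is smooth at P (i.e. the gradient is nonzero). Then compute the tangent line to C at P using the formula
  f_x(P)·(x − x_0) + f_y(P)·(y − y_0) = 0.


Tangent line at P: -7*x - y - 21 = 0.

Step 1: f(-3, 0) = 0, so P lies on C.
Step 2: partial derivatives
  f_x(x, y) = 2*x - 1, f_y(x, y) = -4*y - 1.
  f_x(P) = -7, f_y(P) = -1 (gradient nonzero, so P is smooth).
Step 3: tangent line at P: -7·(x − -3) + -1·(y − 0) = 0.
Expanding: -7*x - y - 21 = 0.


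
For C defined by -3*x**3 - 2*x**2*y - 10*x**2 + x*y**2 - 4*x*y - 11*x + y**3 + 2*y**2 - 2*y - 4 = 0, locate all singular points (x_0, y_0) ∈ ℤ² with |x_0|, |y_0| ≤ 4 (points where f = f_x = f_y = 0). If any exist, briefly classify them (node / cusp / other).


Singular points: {(-1, 0)}; classification: node.

Compute partial derivatives:
  f_x = -9*x**2 - 4*x*y - 20*x + y**2 - 4*y - 11.
  f_y = -2*x**2 + 2*x*y - 4*x + 3*y**2 + 4*y - 2.
Scan x_0 ∈ {−4, ..., 4}. For each x_0, f_y(x_0, y) is a polynomial in y; find its integer roots y ∈ {−4, ..., 4}, then test f_x and f at those candidates.
  x = -4: f_y(-4, y) = 3*y**2 - 4*y - 18; no integer root y with |y| ≤ 4.
  x = -3: f_y(-3, y) = 3*y**2 - 2*y - 8; vanishes at y ∈ {2}. (-3, 2): f_x = -12 ≠ 0.
  x = -2: f_y(-2, y) = 3*y**2 - 2; no integer root y with |y| ≤ 4.
  x = -1: f_y(-1, y) = 3*y**2 + 2*y; vanishes at y ∈ {0}. (-1, 0): f_x = 0, f = 0 — SINGULAR.
  x = 0: f_y(0, y) = 3*y**2 + 4*y - 2; no integer root y with |y| ≤ 4.
  x = 1: f_y(1, y) = 3*y**2 + 6*y - 8; no integer root y with |y| ≤ 4.
  x = 2: f_y(2, y) = 3*y**2 + 8*y - 18; no integer root y with |y| ≤ 4.
  x = 3: f_y(3, y) = 3*y**2 + 10*y - 32; vanishes at y ∈ {2}. (3, 2): f_x = -180 ≠ 0.
  x = 4: f_y(4, y) = 3*y**2 + 12*y - 50; no integer root y with |y| ≤ 4.
Only singular point on the grid: (-1, 0).
Classify: substitute x = -1 + u, y = 0 + v and expand: f = -3*u**3 - 2*u**2*v - u**2 + u*v**2 + v**3 + v**2.
No constant or linear terms (consistent with a singular point). Quadratic part: -u**2 + v**2. Cubic part: -3*u**3 - 2*u**2*v + u*v**2 + v**3.
The quadratic part v**2 - u**2 = (v − u)(v + u) splits into two distinct linear factors, so there are two distinct tangent lines y − 0 = ±(x − -1) — this is a node (ordinary double point).
Classification: node.


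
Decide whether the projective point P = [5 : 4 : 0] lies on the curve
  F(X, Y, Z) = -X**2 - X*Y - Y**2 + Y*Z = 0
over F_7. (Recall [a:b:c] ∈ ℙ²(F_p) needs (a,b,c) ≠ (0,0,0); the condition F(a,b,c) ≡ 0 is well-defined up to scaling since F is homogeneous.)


F(5,4,0) ≡ 2 (mod 7); P is NOT on the curve.

Evaluate F(5, 4, 0) term-by-term (mod 7).
  -X**2 ↦ -1·25·1·1 = -25
  -X*Y ↦ -1·5·4·1 = -20
  -Y**2 ↦ -1·1·16·1 = -16
  Y*Z ↦ 1·1·4·0 = 0
Sum: F(5, 4, 0) = (-25) + (-20) + (-16) + (0) = -61.
Reducing mod 7: -61 ≡ 2 (mod 7).
Since F(a, b, c) ≡ 2 ≠ 0 (mod 7), P does NOT lie on the curve.


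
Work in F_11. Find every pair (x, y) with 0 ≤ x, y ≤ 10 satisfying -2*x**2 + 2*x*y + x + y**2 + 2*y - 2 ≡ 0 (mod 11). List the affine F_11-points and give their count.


Affine F_11-points: {(0, 4), (0, 5), (3, 7), (4, 6), (7, 8), (7, 9), (8, 6), (8, 9), (10, 4), (10, 7)}; count = 10.

For each of the 121 pairs (x, y) ∈ F_11², evaluate f(x, y) mod 11. Record the zeros.
  x = 0: [0↦9, 1↦1, 2↦6, 3↦2, 4↦0, 5↦0, 6↦2, 7↦6, 8↦1, 9↦9, 10↦8]  zeros at y ∈ {4, 5}
  x = 1: [0↦8, 1↦2, 2↦9, 3↦7, 4↦7, 5↦9, 6↦2, 7↦8, 8↦5, 9↦4, 10↦5]  zeros at y ∈ ∅
  x = 2: [0↦3, 1↦10, 2↦8, 3↦8, 4↦10, 5↦3, 6↦9, 7↦6, 8↦5, 9↦6, 10↦9]  zeros at y ∈ ∅
  x = 3: [0↦5, 1↦3, 2↦3, 3↦5, 4↦9, 5↦4, 6↦1, 7↦0, 8↦1, 9↦4, 10↦9]  zeros at y ∈ {7}
  x = 4: [0↦3, 1↦3, 2↦5, 3↦9, 4↦4, 5↦1, 6↦0, 7↦1, 8↦4, 9↦9, 10↦5]  zeros at y ∈ {6}
  x = 5: [0↦8, 1↦10, 2↦3, 3↦9, 4↦6, 5↦5, 6↦6, 7↦9, 8↦3, 9↦10, 10↦8]  zeros at y ∈ ∅
  x = 6: [0↦9, 1↦2, 2↦8, 3↦5, 4↦4, 5↦5, 6↦8, 7↦2, 8↦9, 9↦7, 10↦7]  zeros at y ∈ ∅
  x = 7: [0↦6, 1↦1, 2↦9, 3↦8, 4↦9, 5↦1, 6↦6, 7↦2, 8↦0, 9↦0, 10↦2]  zeros at y ∈ {8, 9}
  x = 8: [0↦10, 1↦7, 2↦6, 3↦7, 4↦10, 5↦4, 6↦0, 7↦9, 8↦9, 9↦0, 10↦4]  zeros at y ∈ {6, 9}
  x = 9: [0↦10, 1↦9, 2↦10, 3↦2, 4↦7, 5↦3, 6↦1, 7↦1, 8↦3, 9↦7, 10↦2]  zeros at y ∈ ∅
  x = 10: [0↦6, 1↦7, 2↦10, 3↦4, 4↦0, 5↦9, 6↦9, 7↦0, 8↦4, 9↦10, 10↦7]  zeros at y ∈ {4, 7}
Collecting zeros: affine points = {(0, 4), (0, 5), (3, 7), (4, 6), (7, 8), (7, 9), (8, 6), (8, 9), (10, 4), (10, 7)}.
Total count |C(F_11)_aff| = 10.


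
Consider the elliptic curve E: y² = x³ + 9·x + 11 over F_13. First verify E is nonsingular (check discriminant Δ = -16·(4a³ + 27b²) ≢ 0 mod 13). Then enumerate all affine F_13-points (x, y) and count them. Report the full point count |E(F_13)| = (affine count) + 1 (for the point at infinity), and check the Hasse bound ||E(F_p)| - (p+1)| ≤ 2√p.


Affine points = {(3, 0), (5, 5), (5, 8), (7, 1), (7, 12), (8, 6), (8, 7), (10, 3), (10, 10), (12, 1), (12, 12)}; affine count = 11; |E(F_13)| = 12.

Discriminant check: Δ ∝ 4a³ + 27b² = 4·9³ + 27·11² = 4·729 + 27·121 ≡ 8 (mod 13). Nonzero ⇒ E is nonsingular.
For each x ∈ F_13, compute rhs = x³ + 9·x + 11 mod 13, then count y ∈ F_13 with y² ≡ rhs.
  x = 0: rhs = 11, matching y values: none (0 points).
  x = 1: rhs = 8, matching y values: none (0 points).
  x = 2: rhs = 11, matching y values: none (0 points).
  x = 3: rhs = 0, matching y values: 0 (1 points).
  x = 4: rhs = 7, matching y values: none (0 points).
  x = 5: rhs = 12, matching y values: 5, 8 (2 points).
  x = 6: rhs = 8, matching y values: none (0 points).
  x = 7: rhs = 1, matching y values: 1, 12 (2 points).
  x = 8: rhs = 10, matching y values: 6, 7 (2 points).
  x = 9: rhs = 2, matching y values: none (0 points).
  x = 10: rhs = 9, matching y values: 3, 10 (2 points).
  x = 11: rhs = 11, matching y values: none (0 points).
  x = 12: rhs = 1, matching y values: 1, 12 (2 points).
Total affine count: 11.
Full point count |E(F_13)| = 11 + 1 = 12.
Hasse bound: |12 − (13+1)| = |-2| = 2 ≤ 2√13 ≈ 7.2111 ✓.


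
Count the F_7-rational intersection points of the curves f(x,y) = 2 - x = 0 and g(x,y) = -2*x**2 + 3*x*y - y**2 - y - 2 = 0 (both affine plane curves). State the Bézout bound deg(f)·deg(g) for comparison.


Common zeros: ∅; count = 0; Bézout bound = 2.

deg(f) = 1, deg(g) = 2, so Bézout bound = 2.
Scan x ∈ F_7. For each x, list the y ∈ F_7 with f(x, y) ≡ 0 and those with g(x, y) ≡ 0 (mod 7); the common zeros in that column are the intersection.
  x = 0: f ≡ 0 at y ∈ ∅; g ≡ 0 at y ∈ {3}; common: ∅.
  x = 1: f ≡ 0 at y ∈ ∅; g ≡ 0 at y ∈ {3, 6}; common: ∅.
  x = 2: f ≡ 0 at y ∈ {0, 1, 2, 3, 4, 5, 6}; g ≡ 0 at y ∈ ∅; common: ∅.
  x = 3: f ≡ 0 at y ∈ ∅; g ≡ 0 at y ∈ ∅; common: ∅.
  x = 4: f ≡ 0 at y ∈ ∅; g ≡ 0 at y ∈ ∅; common: ∅.
  x = 5: f ≡ 0 at y ∈ ∅; g ≡ 0 at y ∈ {2, 5}; common: ∅.
  x = 6: f ≡ 0 at y ∈ ∅; g ≡ 0 at y ∈ {5}; common: ∅.
Collecting: common zeros = ∅, so the count is 0.
Comparison with the Bézout bound: 0 ≤ 2 = deg(f)·deg(g), as expected for curves with no common component (the affine F_7-count falls short of the bound because intersections may lie at infinity, over extension fields, or carry multiplicity).


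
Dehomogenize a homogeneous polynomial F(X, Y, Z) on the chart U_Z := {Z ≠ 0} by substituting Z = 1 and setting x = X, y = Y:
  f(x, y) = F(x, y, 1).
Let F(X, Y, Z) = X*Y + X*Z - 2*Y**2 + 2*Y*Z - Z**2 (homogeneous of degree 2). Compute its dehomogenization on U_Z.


f(x, y) = x*y + x - 2*y**2 + 2*y - 1

On U_Z we set Z = 1. Each monomial c·X^i·Y^j·Z^k in F becomes c·x^i·y^j·1^k = c·x^i·y^j.
Substituting Z = 1: F(X, Y, 1) = x*y + x - 2*y**2 + 2*y - 1.
Note: deg(f) ≤ deg(F) = 2; strict inequality happens when F is divisible by Z (lost terms).


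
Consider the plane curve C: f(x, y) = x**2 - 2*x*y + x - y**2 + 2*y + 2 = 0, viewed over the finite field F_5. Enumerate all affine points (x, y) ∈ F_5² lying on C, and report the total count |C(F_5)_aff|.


Affine F_5-points: {(1, 2), (1, 3), (2, 1), (2, 2), (4, 1), (4, 3)}; count = 6.

For each of the 25 pairs (x, y) ∈ F_5², evaluate f(x, y) mod 5. Record the zeros.
  x = 0: [0↦2, 1↦3, 2↦2, 3↦4, 4↦4]  zeros at y ∈ ∅
  x = 1: [0↦4, 1↦3, 2↦0, 3↦0, 4↦3]  zeros at y ∈ {2, 3}
  x = 2: [0↦3, 1↦0, 2↦0, 3↦3, 4↦4]  zeros at y ∈ {1, 2}
  x = 3: [0↦4, 1↦4, 2↦2, 3↦3, 4↦2]  zeros at y ∈ ∅
  x = 4: [0↦2, 1↦0, 2↦1, 3↦0, 4↦2]  zeros at y ∈ {1, 3}
Collecting zeros: affine points = {(1, 2), (1, 3), (2, 1), (2, 2), (4, 1), (4, 3)}.
Total count |C(F_5)_aff| = 6.


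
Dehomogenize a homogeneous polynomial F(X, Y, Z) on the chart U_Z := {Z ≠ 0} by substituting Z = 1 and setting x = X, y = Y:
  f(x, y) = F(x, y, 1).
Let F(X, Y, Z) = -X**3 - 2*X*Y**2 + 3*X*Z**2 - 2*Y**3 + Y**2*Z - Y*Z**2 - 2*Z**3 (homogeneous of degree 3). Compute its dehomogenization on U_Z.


f(x, y) = -x**3 - 2*x*y**2 + 3*x - 2*y**3 + y**2 - y - 2

On U_Z we set Z = 1. Each monomial c·X^i·Y^j·Z^k in F becomes c·x^i·y^j·1^k = c·x^i·y^j.
Substituting Z = 1: F(X, Y, 1) = -x**3 - 2*x*y**2 + 3*x - 2*y**3 + y**2 - y - 2.
Note: deg(f) ≤ deg(F) = 3; strict inequality happens when F is divisible by Z (lost terms).


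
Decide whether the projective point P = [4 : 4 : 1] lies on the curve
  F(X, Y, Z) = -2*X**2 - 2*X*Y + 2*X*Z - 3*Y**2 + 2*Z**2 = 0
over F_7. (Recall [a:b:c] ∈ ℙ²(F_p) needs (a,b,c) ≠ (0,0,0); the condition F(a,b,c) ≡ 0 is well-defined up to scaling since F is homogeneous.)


F(4,4,1) ≡ 3 (mod 7); P is NOT on the curve.

Evaluate F(4, 4, 1) term-by-term (mod 7).
  -2*X**2 ↦ -2·16·1·1 = -32
  -2*X*Y ↦ -2·4·4·1 = -32
  2*X*Z ↦ 2·4·1·1 = 8
  -3*Y**2 ↦ -3·1·16·1 = -48
  2*Z**2 ↦ 2·1·1·1 = 2
Sum: F(4, 4, 1) = (-32) + (-32) + (8) + (-48) + (2) = -102.
Reducing mod 7: -102 ≡ 3 (mod 7).
Since F(a, b, c) ≡ 3 ≠ 0 (mod 7), P does NOT lie on the curve.


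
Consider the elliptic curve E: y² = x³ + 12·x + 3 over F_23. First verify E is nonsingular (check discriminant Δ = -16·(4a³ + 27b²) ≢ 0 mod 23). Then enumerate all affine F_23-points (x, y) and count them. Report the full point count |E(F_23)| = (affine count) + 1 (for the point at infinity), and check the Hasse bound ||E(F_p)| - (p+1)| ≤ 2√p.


Affine points = {(0, 7), (0, 16), (1, 4), (1, 19), (2, 9), (2, 14), (4, 0), (5, 2), (5, 21), (7, 4), (7, 19), (8, 6), (8, 17), (9, 9), (9, 14), (12, 9), (12, 14), (15, 4), (15, 19), (16, 6), (16, 17), (18, 5), (18, 18), (19, 11), (19, 12), (20, 3), (20, 20), (22, 6), (22, 17)}; affine count = 29; |E(F_23)| = 30.

Discriminant check: Δ ∝ 4a³ + 27b² = 4·12³ + 27·3² = 4·1728 + 27·9 ≡ 2 (mod 23). Nonzero ⇒ E is nonsingular.
For each x ∈ F_23, compute rhs = x³ + 12·x + 3 mod 23, then count y ∈ F_23 with y² ≡ rhs.
  x = 0: rhs = 3, matching y values: 7, 16 (2 points).
  x = 1: rhs = 16, matching y values: 4, 19 (2 points).
  x = 2: rhs = 12, matching y values: 9, 14 (2 points).
  x = 3: rhs = 20, matching y values: none (0 points).
  x = 4: rhs = 0, matching y values: 0 (1 points).
  x = 5: rhs = 4, matching y values: 2, 21 (2 points).
  x = 6: rhs = 15, matching y values: none (0 points).
  x = 7: rhs = 16, matching y values: 4, 19 (2 points).
  x = 8: rhs = 13, matching y values: 6, 17 (2 points).
  x = 9: rhs = 12, matching y values: 9, 14 (2 points).
  x = 10: rhs = 19, matching y values: none (0 points).
  x = 11: rhs = 17, matching y values: none (0 points).
  x = 12: rhs = 12, matching y values: 9, 14 (2 points).
  x = 13: rhs = 10, matching y values: none (0 points).
  x = 14: rhs = 17, matching y values: none (0 points).
  x = 15: rhs = 16, matching y values: 4, 19 (2 points).
  x = 16: rhs = 13, matching y values: 6, 17 (2 points).
  x = 17: rhs = 14, matching y values: none (0 points).
  x = 18: rhs = 2, matching y values: 5, 18 (2 points).
  x = 19: rhs = 6, matching y values: 11, 12 (2 points).
  x = 20: rhs = 9, matching y values: 3, 20 (2 points).
  x = 21: rhs = 17, matching y values: none (0 points).
  x = 22: rhs = 13, matching y values: 6, 17 (2 points).
Total affine count: 29.
Full point count |E(F_23)| = 29 + 1 = 30.
Hasse bound: |30 − (23+1)| = |6| = 6 ≤ 2√23 ≈ 9.5917 ✓.


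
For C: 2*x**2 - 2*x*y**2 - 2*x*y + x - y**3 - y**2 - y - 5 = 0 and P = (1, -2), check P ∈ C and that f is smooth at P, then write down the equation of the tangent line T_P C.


Tangent line at P: x - 3*y - 7 = 0.

Step 1: f(1, -2) = 0, so P lies on C.
Step 2: partial derivatives
  f_x(x, y) = 4*x - 2*y**2 - 2*y + 1, f_y(x, y) = -4*x*y - 2*x - 3*y**2 - 2*y - 1.
  f_x(P) = 1, f_y(P) = -3 (gradient nonzero, so P is smooth).
Step 3: tangent line at P: 1·(x − 1) + -3·(y − -2) = 0.
Expanding: x - 3*y - 7 = 0.


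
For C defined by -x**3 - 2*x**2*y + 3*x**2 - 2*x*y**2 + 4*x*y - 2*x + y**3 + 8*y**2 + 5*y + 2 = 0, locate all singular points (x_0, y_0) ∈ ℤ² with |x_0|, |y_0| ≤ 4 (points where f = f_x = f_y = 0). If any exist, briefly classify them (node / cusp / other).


Singular points: {(2, -1)}; classification: node.

Compute partial derivatives:
  f_x = -3*x**2 - 4*x*y + 6*x - 2*y**2 + 4*y - 2.
  f_y = -2*x**2 - 4*x*y + 4*x + 3*y**2 + 16*y + 5.
Scan x_0 ∈ {−4, ..., 4}. For each x_0, f_y(x_0, y) is a polynomial in y; find its integer roots y ∈ {−4, ..., 4}, then test f_x and f at those candidates.
  x = -4: f_y(-4, y) = 3*y**2 + 32*y - 43; no integer root y with |y| ≤ 4.
  x = -3: f_y(-3, y) = 3*y**2 + 28*y - 25; no integer root y with |y| ≤ 4.
  x = -2: f_y(-2, y) = 3*y**2 + 24*y - 11; no integer root y with |y| ≤ 4.
  x = -1: f_y(-1, y) = 3*y**2 + 20*y - 1; no integer root y with |y| ≤ 4.
  x = 0: f_y(0, y) = 3*y**2 + 16*y + 5; no integer root y with |y| ≤ 4.
  x = 1: f_y(1, y) = 3*y**2 + 12*y + 7; no integer root y with |y| ≤ 4.
  x = 2: f_y(2, y) = 3*y**2 + 8*y + 5; vanishes at y ∈ {-1}. (2, -1): f_x = 0, f = 0 — SINGULAR.
  x = 3: f_y(3, y) = 3*y**2 + 4*y - 1; no integer root y with |y| ≤ 4.
  x = 4: f_y(4, y) = 3*y**2 - 11; no integer root y with |y| ≤ 4.
Only singular point on the grid: (2, -1).
Classify: substitute x = 2 + u, y = -1 + v and expand: f = -u**3 - 2*u**2*v - u**2 - 2*u*v**2 + v**3 + v**2.
No constant or linear terms (consistent with a singular point). Quadratic part: -u**2 + v**2. Cubic part: -u**3 - 2*u**2*v - 2*u*v**2 + v**3.
The quadratic part v**2 - u**2 = (v − u)(v + u) splits into two distinct linear factors, so there are two distinct tangent lines y − -1 = ±(x − 2) — this is a node (ordinary double point).
Classification: node.


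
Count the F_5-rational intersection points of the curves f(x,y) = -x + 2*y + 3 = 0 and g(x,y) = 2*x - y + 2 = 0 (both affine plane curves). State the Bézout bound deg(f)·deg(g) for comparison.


Common zeros: {(1, 4)}; count = 1; Bézout bound = 1.

deg(f) = 1, deg(g) = 1, so Bézout bound = 1.
Scan x ∈ F_5. For each x, list the y ∈ F_5 with f(x, y) ≡ 0 and those with g(x, y) ≡ 0 (mod 5); the common zeros in that column are the intersection.
  x = 0: f ≡ 0 at y ∈ {1}; g ≡ 0 at y ∈ {2}; common: ∅.
  x = 1: f ≡ 0 at y ∈ {4}; g ≡ 0 at y ∈ {4}; common: {4}.
  x = 2: f ≡ 0 at y ∈ {2}; g ≡ 0 at y ∈ {1}; common: ∅.
  x = 3: f ≡ 0 at y ∈ {0}; g ≡ 0 at y ∈ {3}; common: ∅.
  x = 4: f ≡ 0 at y ∈ {3}; g ≡ 0 at y ∈ {0}; common: ∅.
Collecting: common zeros = {(1, 4)}, so the count is 1.
Comparison with the Bézout bound: 1 ≤ 1 = deg(f)·deg(g), as expected for curves with no common component (the bound is attained).


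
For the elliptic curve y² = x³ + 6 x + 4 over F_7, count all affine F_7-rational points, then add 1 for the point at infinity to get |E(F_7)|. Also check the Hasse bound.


Affine points = {(0, 2), (0, 5), (1, 2), (1, 5), (3, 0), (4, 1), (4, 6), (6, 2), (6, 5)}; affine count = 9; |E(F_7)| = 10.

Discriminant check: Δ ∝ 4a³ + 27b² = 4·6³ + 27·4² = 4·216 + 27·16 ≡ 1 (mod 7). Nonzero ⇒ E is nonsingular.
For each x ∈ F_7, compute rhs = x³ + 6·x + 4 mod 7, then count y ∈ F_7 with y² ≡ rhs.
  x = 0: rhs = 4, matching y values: 2, 5 (2 points).
  x = 1: rhs = 4, matching y values: 2, 5 (2 points).
  x = 2: rhs = 3, matching y values: none (0 points).
  x = 3: rhs = 0, matching y values: 0 (1 points).
  x = 4: rhs = 1, matching y values: 1, 6 (2 points).
  x = 5: rhs = 5, matching y values: none (0 points).
  x = 6: rhs = 4, matching y values: 2, 5 (2 points).
Total affine count: 9.
Full point count |E(F_7)| = 9 + 1 = 10.
Hasse bound: |10 − (7+1)| = |2| = 2 ≤ 2√7 ≈ 5.2915 ✓.


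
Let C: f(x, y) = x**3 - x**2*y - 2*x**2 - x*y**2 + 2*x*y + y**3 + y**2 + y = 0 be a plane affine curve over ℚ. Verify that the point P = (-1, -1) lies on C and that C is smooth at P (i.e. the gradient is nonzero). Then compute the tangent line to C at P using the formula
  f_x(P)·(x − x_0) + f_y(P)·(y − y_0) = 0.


Tangent line at P: 2*x - 3*y - 1 = 0.

Step 1: f(-1, -1) = 0, so P lies on C.
Step 2: partial derivatives
  f_x(x, y) = 3*x**2 - 2*x*y - 4*x - y**2 + 2*y, f_y(x, y) = -x**2 - 2*x*y + 2*x + 3*y**2 + 2*y + 1.
  f_x(P) = 2, f_y(P) = -3 (gradient nonzero, so P is smooth).
Step 3: tangent line at P: 2·(x − -1) + -3·(y − -1) = 0.
Expanding: 2*x - 3*y - 1 = 0.


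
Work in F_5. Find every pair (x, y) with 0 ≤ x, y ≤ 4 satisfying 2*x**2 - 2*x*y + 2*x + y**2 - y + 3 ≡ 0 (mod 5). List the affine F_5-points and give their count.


Affine F_5-points: {(0, 2), (0, 4), (1, 1), (1, 2), (2, 0), (3, 3), (3, 4), (4, 1), (4, 3)}; count = 9.

For each of the 25 pairs (x, y) ∈ F_5², evaluate f(x, y) mod 5. Record the zeros.
  x = 0: [0↦3, 1↦3, 2↦0, 3↦4, 4↦0]  zeros at y ∈ {2, 4}
  x = 1: [0↦2, 1↦0, 2↦0, 3↦2, 4↦1]  zeros at y ∈ {1, 2}
  x = 2: [0↦0, 1↦1, 2↦4, 3↦4, 4↦1]  zeros at y ∈ {0}
  x = 3: [0↦2, 1↦1, 2↦2, 3↦0, 4↦0]  zeros at y ∈ {3, 4}
  x = 4: [0↦3, 1↦0, 2↦4, 3↦0, 4↦3]  zeros at y ∈ {1, 3}
Collecting zeros: affine points = {(0, 2), (0, 4), (1, 1), (1, 2), (2, 0), (3, 3), (3, 4), (4, 1), (4, 3)}.
Total count |C(F_5)_aff| = 9.


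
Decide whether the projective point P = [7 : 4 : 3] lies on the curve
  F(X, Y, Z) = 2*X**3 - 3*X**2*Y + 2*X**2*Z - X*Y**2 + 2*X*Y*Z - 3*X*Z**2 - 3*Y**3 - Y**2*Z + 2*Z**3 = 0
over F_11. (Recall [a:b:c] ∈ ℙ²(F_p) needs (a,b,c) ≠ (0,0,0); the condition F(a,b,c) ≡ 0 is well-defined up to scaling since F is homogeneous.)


F(7,4,3) ≡ 7 (mod 11); P is NOT on the curve.

Evaluate F(7, 4, 3) term-by-term (mod 11).
  2*X**3 ↦ 2·343·1·1 = 686
  -3*X**2*Y ↦ -3·49·4·1 = -588
  2*X**2*Z ↦ 2·49·1·3 = 294
  -X*Y**2 ↦ -1·7·16·1 = -112
  2*X*Y*Z ↦ 2·7·4·3 = 168
  -3*X*Z**2 ↦ -3·7·1·9 = -189
  -3*Y**3 ↦ -3·1·64·1 = -192
  -Y**2*Z ↦ -1·1·16·3 = -48
  2*Z**3 ↦ 2·1·1·27 = 54
Sum: F(7, 4, 3) = (686) + (-588) + (294) + (-112) + (168) + (-189) + (-192) + (-48) + (54) = 73.
Reducing mod 11: 73 ≡ 7 (mod 11).
Since F(a, b, c) ≡ 7 ≠ 0 (mod 11), P does NOT lie on the curve.
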